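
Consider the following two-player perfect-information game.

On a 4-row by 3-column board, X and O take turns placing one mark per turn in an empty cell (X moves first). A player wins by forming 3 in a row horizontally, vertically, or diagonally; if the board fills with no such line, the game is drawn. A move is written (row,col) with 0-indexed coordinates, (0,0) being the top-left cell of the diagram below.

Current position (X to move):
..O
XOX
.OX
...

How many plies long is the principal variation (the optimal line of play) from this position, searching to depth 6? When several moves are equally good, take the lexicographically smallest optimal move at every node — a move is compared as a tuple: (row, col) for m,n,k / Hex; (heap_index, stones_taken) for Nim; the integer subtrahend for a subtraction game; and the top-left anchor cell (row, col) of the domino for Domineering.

PV length from [..O/XOX/.OX/...]: 1 ply

ply 1, X at ..O/XOX/.OX/... | (0,0)=-1→X.O/XOX/.OX/...; (0,1)=-1→.XO/XOX/.OX/...; (2,0)=-1→..O/XOX/XOX/...; (3,0)=-1→..O/XOX/.OX/X..; (3,1)=-1→..O/XOX/.OX/.X.; (3,2)=+1→..O/XOX/.OX/..X*
ply 2: ..O/XOX/.OX/..X is terminal -1 (O); from ..O/XOX/.OX/... depth 6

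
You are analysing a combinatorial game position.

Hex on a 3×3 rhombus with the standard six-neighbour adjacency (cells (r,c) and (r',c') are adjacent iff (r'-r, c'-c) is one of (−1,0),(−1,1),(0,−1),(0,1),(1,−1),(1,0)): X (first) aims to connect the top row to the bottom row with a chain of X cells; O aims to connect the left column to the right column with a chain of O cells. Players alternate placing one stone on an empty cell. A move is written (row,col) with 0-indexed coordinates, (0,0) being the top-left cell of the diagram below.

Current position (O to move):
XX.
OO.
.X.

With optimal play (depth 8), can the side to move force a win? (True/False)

ply 1, O at XX./OO./.X. | (0,2)=+1→XXO/OO./.X.*; (1,2)=+1→XX./OOO/.X.; (2,0)=+1→XX./OO./OX.; (2,2)=+1→XX./OO./.XO
ply 2: XXO/OO./.X. is terminal -1 (X); from XX./OO./.X. depth 8

O winning at [XX./OO./.X.]: True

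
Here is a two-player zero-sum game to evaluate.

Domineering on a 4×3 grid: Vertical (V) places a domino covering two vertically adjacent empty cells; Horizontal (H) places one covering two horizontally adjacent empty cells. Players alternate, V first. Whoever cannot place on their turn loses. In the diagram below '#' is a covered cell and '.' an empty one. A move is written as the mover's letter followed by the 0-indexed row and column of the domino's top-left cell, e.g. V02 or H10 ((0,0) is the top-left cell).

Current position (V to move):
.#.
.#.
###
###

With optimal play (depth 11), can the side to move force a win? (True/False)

p1 V@[.#./.#./###/###]: V00[##./##./###/###]+1* V02[.##/.##/###/###]+1
p2 H@[##./##./###/###] terminal -1; root [.#./.#./###/###] d11

V winning at [.#./.#./###/###]: True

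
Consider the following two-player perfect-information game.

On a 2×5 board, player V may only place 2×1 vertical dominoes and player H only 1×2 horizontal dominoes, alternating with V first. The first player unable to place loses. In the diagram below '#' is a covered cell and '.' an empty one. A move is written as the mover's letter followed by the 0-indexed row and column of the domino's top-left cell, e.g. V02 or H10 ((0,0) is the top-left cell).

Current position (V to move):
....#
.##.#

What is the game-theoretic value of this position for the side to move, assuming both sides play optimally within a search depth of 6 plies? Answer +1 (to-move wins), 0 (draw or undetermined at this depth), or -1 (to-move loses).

[....#/.##.#] V move#1: V00:-1/#...#/###.#*, V03:-1/...##/.####
[#...#/###.#] H move#2: H01:-1/###.#/###.#, H02:+1/#.###/###.#*
[#.###/###.#] end (terminal -1, V#3); searched ....#/.##.# to 6

value(....#/.##.#, V) = -1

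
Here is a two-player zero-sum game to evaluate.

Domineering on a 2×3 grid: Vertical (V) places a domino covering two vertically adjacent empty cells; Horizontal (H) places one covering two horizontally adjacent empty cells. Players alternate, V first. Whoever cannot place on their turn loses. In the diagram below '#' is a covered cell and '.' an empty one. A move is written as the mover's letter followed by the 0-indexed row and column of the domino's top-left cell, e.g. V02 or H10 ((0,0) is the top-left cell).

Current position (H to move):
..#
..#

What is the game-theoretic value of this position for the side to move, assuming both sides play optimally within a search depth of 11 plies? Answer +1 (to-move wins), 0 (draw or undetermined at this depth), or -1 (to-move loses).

ply 1, H at ..#/..# | H00=+1→###/..#*; H10=+1→..#/###
ply 2: ###/..# is terminal -1 (V); from ..#/..# depth 11

value(..#/..#, H) = +1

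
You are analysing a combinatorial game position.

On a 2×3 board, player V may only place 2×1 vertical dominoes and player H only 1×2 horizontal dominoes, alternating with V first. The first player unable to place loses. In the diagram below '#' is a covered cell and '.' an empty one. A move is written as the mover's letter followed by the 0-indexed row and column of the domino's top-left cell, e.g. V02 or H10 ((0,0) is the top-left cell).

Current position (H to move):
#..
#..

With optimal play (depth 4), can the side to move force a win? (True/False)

p1 H@[#../#..]: H01[###/#..]+1* H11[#../###]+1
p2 V@[###/#..] terminal -1; root [#../#..] d4

H winning at [#../#..]: True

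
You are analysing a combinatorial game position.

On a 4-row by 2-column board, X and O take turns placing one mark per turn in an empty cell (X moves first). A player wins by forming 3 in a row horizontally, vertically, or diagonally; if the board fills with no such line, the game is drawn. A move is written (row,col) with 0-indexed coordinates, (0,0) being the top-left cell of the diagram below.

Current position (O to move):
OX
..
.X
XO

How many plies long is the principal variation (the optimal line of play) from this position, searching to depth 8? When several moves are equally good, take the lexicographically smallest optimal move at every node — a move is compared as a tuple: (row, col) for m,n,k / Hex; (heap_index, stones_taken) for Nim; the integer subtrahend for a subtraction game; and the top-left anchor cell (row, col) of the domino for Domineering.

PV length from [OX/../.X/XO]: 3 plies

p1 O@[OX/../.X/XO]: (1,0)[OX/O./.X/XO]-1 (1,1)[OX/.O/.X/XO]+0* (2,0)[OX/../OX/XO]-1
p2 X@[OX/.O/.X/XO]: (1,0)[OX/XO/.X/XO]+0* (2,0)[OX/.O/XX/XO]+0
p3 O@[OX/XO/.X/XO]: (2,0)[OX/XO/OX/XO]+0*
p4 X@[OX/XO/OX/XO] terminal +0; root [OX/../.X/XO] d8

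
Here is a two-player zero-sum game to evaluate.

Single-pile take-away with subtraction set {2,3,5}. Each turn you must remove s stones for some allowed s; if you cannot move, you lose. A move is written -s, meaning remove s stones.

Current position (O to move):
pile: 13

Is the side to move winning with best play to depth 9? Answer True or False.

[13] O move#1: -2:-1/11, -3:-1/10, -5:+1/8*
[8] X move#2: -2:-1/6*, -3:-1/5, -5:-1/3
[6] O move#3: -2:-1/4, -3:-1/3, -5:+1/1*
[1] end (terminal -1, X#4); searched 13 to 9

O winning at [13]: True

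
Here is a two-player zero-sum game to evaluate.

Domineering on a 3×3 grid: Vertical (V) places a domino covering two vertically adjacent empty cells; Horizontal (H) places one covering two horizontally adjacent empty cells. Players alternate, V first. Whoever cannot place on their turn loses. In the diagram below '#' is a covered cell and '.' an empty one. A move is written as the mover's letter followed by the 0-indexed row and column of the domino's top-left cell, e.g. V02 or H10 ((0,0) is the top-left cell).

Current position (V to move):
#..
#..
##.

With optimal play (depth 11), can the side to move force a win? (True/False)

V winning at [#../#../##.]: True

[#../#../##.] V move#1: V01:+1/##./##./##.*, V02:+1/#.#/#.#/##., V12:-1/#../#.#/###
[##./##./##.] end (terminal -1, H#2); searched #../#../##. to 11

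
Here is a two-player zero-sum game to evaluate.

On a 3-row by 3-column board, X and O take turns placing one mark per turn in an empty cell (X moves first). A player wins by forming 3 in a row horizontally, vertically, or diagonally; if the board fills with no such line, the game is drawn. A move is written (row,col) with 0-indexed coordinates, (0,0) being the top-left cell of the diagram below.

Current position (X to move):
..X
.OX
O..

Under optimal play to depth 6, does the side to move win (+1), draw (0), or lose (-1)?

value(..X/.OX/O.., X) = +1

ply 1, X at ..X/.OX/O.. | (0,0)=+1→X.X/.OX/O..*; (0,1)=+1→.XX/.OX/O..; (1,0)=-1→..X/XOX/O..; (2,1)=+0→..X/.OX/OX.; (2,2)=+1→..X/.OX/O.X
ply 2, O at X.X/.OX/O.. | (0,1)=-1→XOX/.OX/O..*; (1,0)=-1→X.X/OOX/O..; (2,1)=-1→X.X/.OX/OO.; (2,2)=-1→X.X/.OX/O.O
ply 3, X at XOX/.OX/O.. | (1,0)=-1→XOX/XOX/O..; (2,1)=+0→XOX/.OX/OX.; (2,2)=+1→XOX/.OX/O.X*
ply 4: XOX/.OX/O.X is terminal -1 (O); from ..X/.OX/O.. depth 6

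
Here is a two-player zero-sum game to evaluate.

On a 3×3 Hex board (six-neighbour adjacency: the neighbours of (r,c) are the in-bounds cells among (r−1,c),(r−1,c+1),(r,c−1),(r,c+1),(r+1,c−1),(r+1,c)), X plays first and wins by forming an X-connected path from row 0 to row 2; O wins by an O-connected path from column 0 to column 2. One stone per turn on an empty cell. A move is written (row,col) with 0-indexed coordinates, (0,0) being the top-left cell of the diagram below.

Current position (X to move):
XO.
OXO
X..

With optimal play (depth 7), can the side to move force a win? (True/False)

[XO./OXO/X..] X move#1: (0,2):+1/XOX/OXO/X..*, (2,1):-1/XO./OXO/XX., (2,2):-1/XO./OXO/X.X
[XOX/OXO/X..] end (terminal -1, O#2); searched XO./OXO/X.. to 7

X winning at [XO./OXO/X..]: True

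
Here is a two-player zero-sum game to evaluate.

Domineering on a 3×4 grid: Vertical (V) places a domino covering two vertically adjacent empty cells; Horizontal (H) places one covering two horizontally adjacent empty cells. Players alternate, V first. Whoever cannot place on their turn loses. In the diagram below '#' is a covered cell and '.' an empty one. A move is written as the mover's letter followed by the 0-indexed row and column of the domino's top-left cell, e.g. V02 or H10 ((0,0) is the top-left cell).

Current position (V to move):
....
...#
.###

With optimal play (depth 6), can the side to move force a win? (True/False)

p1 V@[..../...#/.###]: V00[#.../#..#/.###]-1 V01[.#../.#.#/.###]+1* V02[..#./..##/.###]-1 V10[..../#..#/####]-1
p2 H@[.#../.#.#/.###]: H02[.###/.#.#/.###]-1*
p3 V@[.###/.#.#/.###]: V00[####/##.#/.###]+1* V10[.###/##.#/####]+1
p4 H@[####/##.#/.###] terminal -1; root [..../...#/.###] d6

V winning at [..../...#/.###]: True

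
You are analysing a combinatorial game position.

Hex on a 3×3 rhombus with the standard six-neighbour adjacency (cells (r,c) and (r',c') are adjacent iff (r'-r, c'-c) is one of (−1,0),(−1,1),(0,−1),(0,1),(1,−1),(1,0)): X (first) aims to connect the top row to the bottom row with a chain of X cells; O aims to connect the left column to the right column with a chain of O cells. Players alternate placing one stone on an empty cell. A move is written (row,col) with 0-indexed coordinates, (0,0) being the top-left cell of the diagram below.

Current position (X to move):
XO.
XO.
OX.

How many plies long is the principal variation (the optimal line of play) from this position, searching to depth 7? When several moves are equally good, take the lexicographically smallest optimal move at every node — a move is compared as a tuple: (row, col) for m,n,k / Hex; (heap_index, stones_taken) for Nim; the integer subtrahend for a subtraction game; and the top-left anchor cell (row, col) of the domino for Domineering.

ply 1, X at XO./XO./OX. | (0,2)=-1→XOX/XO./OX.*; (1,2)=-1→XO./XOX/OX.; (2,2)=-1→XO./XO./OXX
ply 2, O at XOX/XO./OX. | (1,2)=+1→XOX/XOO/OX.*; (2,2)=-1→XOX/XO./OXO
ply 3: XOX/XOO/OX. is terminal -1 (X); from XO./XO./OX. depth 7

PV length from [XO./XO./OX.]: 2 plies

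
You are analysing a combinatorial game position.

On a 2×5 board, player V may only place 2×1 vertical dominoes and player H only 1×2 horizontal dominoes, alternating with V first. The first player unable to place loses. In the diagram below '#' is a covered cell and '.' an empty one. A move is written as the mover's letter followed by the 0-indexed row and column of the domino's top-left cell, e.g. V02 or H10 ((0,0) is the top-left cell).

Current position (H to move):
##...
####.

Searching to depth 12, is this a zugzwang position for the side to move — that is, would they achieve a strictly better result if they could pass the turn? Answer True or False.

p1 H@[##.../####.]: H02[####./####.]-1 H03[##.##/####.]+1*
p2 V@[##.##/####.] terminal -1; root [##.../####.] d12
pass branch (V moves first from the same position):
  | p1 V@[##.../####.]: V04[##..#/#####]-1*
  | p2 H@[##..#/#####]: H02[#####/#####]+1*
  | p3 V@[#####/#####] terminal -1; root [##.../####.] d12
H moving scores +1; H passing scores +1

zugzwang(##.../####., H) = False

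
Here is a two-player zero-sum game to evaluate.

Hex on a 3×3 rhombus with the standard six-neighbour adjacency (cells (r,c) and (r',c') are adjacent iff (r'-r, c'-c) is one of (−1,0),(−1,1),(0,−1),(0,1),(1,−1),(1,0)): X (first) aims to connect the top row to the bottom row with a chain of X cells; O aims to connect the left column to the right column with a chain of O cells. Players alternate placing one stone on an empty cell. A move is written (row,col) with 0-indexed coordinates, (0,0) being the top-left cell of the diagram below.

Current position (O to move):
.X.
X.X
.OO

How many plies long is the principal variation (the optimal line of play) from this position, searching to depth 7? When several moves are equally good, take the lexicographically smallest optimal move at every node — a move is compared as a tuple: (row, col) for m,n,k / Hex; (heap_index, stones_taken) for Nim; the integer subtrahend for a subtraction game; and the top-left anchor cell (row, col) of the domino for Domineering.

p1 O@[.X./X.X/.OO]: (0,0)[OX./X.X/.OO]-1 (0,2)[.XO/X.X/.OO]-1 (1,1)[.X./XOX/.OO]-1 (2,0)[.X./X.X/OOO]+1*
p2 X@[.X./X.X/OOO] terminal -1; root [.X./X.X/.OO] d7

PV length from [.X./X.X/.OO]: 1 ply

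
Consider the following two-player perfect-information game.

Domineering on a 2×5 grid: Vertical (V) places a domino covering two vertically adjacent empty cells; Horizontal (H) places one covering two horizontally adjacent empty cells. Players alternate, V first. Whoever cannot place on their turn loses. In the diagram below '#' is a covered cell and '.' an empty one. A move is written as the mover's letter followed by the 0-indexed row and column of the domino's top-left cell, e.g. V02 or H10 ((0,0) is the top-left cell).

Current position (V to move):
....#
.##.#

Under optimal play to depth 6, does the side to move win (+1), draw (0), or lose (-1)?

[....#/.##.#] V move#1: V00:-1/#...#/###.#*, V03:-1/...##/.####
[#...#/###.#] H move#2: H01:-1/###.#/###.#, H02:+1/#.###/###.#*
[#.###/###.#] end (terminal -1, V#3); searched ....#/.##.# to 6

value(....#/.##.#, V) = -1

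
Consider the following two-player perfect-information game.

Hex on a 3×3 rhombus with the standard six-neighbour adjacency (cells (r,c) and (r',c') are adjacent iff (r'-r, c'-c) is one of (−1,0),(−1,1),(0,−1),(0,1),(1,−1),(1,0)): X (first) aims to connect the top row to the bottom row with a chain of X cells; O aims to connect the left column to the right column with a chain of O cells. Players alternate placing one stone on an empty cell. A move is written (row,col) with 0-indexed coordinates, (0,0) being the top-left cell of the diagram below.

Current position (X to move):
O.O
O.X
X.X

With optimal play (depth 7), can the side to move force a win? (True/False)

[O.O/O.X/X.X] X move#1: (0,1):-1/OXO/O.X/X.X*, (1,1):-1/O.O/OXX/X.X, (2,1):-1/O.O/O.X/XXX
[OXO/O.X/X.X] O move#2: (1,1):+1/OXO/OOX/X.X*, (2,1):-1/OXO/O.X/XOX
[OXO/OOX/X.X] end (terminal -1, X#3); searched O.O/O.X/X.X to 7

X winning at [O.O/O.X/X.X]: False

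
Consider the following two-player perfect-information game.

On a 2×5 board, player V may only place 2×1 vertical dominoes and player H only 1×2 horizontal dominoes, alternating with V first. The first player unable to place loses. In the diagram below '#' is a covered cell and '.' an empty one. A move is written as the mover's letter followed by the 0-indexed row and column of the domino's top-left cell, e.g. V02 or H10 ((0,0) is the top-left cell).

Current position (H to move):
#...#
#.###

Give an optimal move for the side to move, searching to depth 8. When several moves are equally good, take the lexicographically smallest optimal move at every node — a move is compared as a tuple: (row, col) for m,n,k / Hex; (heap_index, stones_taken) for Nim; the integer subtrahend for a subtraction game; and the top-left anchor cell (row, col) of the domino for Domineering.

H's best at [#...#/#.###]: H01

[#...#/#.###] H move#1: H01:+1/###.#/#.###*, H02:-1/#.###/#.###
[###.#/#.###] end (terminal -1, V#2); searched #...#/#.### to 8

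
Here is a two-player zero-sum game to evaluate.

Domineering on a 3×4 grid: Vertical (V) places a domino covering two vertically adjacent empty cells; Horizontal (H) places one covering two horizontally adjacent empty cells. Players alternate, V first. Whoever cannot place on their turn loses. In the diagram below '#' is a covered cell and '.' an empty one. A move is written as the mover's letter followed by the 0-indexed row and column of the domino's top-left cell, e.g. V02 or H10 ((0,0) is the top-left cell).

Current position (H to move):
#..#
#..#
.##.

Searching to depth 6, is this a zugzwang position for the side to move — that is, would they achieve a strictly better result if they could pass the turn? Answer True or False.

zugzwang(#..#/#..#/.##., H) = False

[#..#/#..#/.##.] H move#1: H01:+1/####/#..#/.##.*, H11:+1/#..#/####/.##.
[####/#..#/.##.] end (terminal -1, V#2); searched #..#/#..#/.##. to 6
pass branch (V moves first from the same position):
  | [#..#/#..#/.##.] V move#1: V01:+1/##.#/##.#/.##.*, V02:+1/#.##/#.##/.##.
  | [##.#/##.#/.##.] end (terminal -1, H#2); searched #..#/#..#/.##. to 6
H moving scores +1; H passing scores -1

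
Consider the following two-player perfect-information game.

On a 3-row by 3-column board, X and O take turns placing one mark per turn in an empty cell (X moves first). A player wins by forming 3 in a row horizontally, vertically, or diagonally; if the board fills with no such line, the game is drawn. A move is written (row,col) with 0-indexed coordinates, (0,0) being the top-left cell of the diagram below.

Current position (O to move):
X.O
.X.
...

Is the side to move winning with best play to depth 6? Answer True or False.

ply 1, O at X.O/.X./... | (0,1)=-1→XOO/.X./...; (1,0)=-1→X.O/OX./...; (1,2)=-1→X.O/.XO/...; (2,0)=-1→X.O/.X./O..; (2,1)=-1→X.O/.X./.O.; (2,2)=+0→X.O/.X./..O*
ply 2, X at X.O/.X./..O | (0,1)=-1→XXO/.X./..O; (1,0)=-1→X.O/XX./..O; (1,2)=+0→X.O/.XX/..O*; (2,0)=-1→X.O/.X./X.O; (2,1)=-1→X.O/.X./.XO
ply 3, O at X.O/.XX/..O | (0,1)=-1→XOO/.XX/..O; (1,0)=+0→X.O/OXX/..O*; (2,0)=-1→X.O/.XX/O.O; (2,1)=-1→X.O/.XX/.OO
ply 4, X at X.O/OXX/..O | (0,1)=+0→XXO/OXX/..O*; (2,0)=+0→X.O/OXX/X.O; (2,1)=+0→X.O/OXX/.XO
ply 5, O at XXO/OXX/..O | (2,0)=-1→XXO/OXX/O.O; (2,1)=+0→XXO/OXX/.OO*
ply 6, X at XXO/OXX/.OO | (2,0)=+0→XXO/OXX/XOO*
ply 7: XXO/OXX/XOO is terminal +0 (O); from X.O/.X./... depth 6

O winning at [X.O/.X./...]: False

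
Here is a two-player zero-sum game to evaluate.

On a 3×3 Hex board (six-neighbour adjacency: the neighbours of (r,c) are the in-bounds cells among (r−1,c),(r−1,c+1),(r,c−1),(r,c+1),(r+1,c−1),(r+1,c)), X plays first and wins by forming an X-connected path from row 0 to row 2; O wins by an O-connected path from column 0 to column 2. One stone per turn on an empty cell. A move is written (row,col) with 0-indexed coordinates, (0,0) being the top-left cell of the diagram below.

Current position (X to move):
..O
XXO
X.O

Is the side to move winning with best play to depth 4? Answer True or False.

X winning at [..O/XXO/X.O]: True

ply 1, X at ..O/XXO/X.O | (0,0)=+1→X.O/XXO/X.O*; (0,1)=+1→.XO/XXO/X.O; (2,1)=+1→..O/XXO/XXO
ply 2: X.O/XXO/X.O is terminal -1 (O); from ..O/XXO/X.O depth 4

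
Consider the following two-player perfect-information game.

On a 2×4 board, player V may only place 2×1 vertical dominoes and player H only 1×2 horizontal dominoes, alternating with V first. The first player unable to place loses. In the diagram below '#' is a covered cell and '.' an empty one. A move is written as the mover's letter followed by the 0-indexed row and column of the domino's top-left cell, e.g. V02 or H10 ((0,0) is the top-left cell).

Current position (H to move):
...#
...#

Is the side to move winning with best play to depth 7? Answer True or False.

H winning at [...#/...#]: True

p1 H@[...#/...#]: H00[##.#/...#]+1* H01[.###/...#]+1 H10[...#/##.#]+1 H11[...#/.###]+1
p2 V@[##.#/...#]: V02[####/..##]-1*
p3 H@[####/..##]: H10[####/####]+1*
p4 V@[####/####] terminal -1; root [...#/...#] d7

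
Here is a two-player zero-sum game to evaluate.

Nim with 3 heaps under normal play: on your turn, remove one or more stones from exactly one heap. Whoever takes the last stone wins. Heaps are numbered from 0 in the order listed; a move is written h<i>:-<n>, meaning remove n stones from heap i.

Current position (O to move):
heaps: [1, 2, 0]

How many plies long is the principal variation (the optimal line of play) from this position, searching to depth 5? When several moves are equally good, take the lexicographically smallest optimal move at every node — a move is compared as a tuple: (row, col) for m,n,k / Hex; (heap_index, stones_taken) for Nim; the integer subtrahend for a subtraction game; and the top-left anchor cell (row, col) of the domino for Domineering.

p1 O@[(1,2,0)]: h0:-1[(0,2,0)]-1 h1:-1[(1,1,0)]+1* h1:-2[(1,0,0)]-1
p2 X@[(1,1,0)]: h0:-1[(0,1,0)]-1* h1:-1[(1,0,0)]-1
p3 O@[(0,1,0)]: h1:-1[(0,0,0)]+1*
p4 X@[(0,0,0)] terminal -1; root [(1,2,0)] d5

PV length from [(1,2,0)]: 3 plies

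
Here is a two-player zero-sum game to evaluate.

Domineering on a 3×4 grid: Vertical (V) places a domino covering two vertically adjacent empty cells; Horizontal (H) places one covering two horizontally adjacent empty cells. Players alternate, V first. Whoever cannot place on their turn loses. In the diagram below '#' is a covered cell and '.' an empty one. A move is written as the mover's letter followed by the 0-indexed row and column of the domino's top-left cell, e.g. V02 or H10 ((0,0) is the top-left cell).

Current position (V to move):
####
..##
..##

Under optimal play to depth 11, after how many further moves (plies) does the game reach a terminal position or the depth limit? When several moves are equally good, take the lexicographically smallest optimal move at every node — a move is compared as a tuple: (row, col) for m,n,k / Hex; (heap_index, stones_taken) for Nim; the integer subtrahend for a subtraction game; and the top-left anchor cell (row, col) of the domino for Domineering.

[####/..##/..##] V move#1: V10:+1/####/#.##/#.##*, V11:+1/####/.###/.###
[####/#.##/#.##] end (terminal -1, H#2); searched ####/..##/..## to 11

PV length from [####/..##/..##]: 1 ply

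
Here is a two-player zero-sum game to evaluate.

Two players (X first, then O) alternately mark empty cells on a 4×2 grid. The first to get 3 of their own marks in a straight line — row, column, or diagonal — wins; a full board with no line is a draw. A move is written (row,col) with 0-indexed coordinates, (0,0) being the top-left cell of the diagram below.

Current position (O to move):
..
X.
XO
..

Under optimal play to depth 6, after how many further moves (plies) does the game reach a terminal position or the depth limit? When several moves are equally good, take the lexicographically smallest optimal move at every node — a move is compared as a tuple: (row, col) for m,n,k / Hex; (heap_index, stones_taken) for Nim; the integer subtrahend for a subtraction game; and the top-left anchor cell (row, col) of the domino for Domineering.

PV length from [../X./XO/..]: 2 plies

ply 1, O at ../X./XO/.. | (0,0)=-1→O./X./XO/..*; (0,1)=-1→.O/X./XO/..; (1,1)=-1→../XO/XO/..; (3,0)=-1→../X./XO/O.; (3,1)=-1→../X./XO/.O
ply 2, X at O./X./XO/.. | (0,1)=+0→OX/X./XO/..; (1,1)=+0→O./XX/XO/..; (3,0)=+1→O./X./XO/X.*; (3,1)=+0→O./X./XO/.X
ply 3: O./X./XO/X. is terminal -1 (O); from ../X./XO/.. depth 6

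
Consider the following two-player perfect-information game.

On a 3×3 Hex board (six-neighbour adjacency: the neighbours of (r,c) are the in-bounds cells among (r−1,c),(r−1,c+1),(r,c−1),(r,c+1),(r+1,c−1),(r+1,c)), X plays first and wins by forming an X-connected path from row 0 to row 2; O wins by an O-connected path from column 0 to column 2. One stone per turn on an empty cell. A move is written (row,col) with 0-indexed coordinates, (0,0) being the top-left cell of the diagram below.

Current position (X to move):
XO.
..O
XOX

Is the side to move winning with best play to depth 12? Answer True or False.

X winning at [XO./..O/XOX]: True

p1 X@[XO./..O/XOX]: (0,2)[XOX/..O/XOX]+1* (1,0)[XO./X.O/XOX]+1 (1,1)[XO./.XO/XOX]+1
p2 O@[XOX/..O/XOX]: (1,0)[XOX/O.O/XOX]-1* (1,1)[XOX/.OO/XOX]-1
p3 X@[XOX/O.O/XOX]: (1,1)[XOX/OXO/XOX]+1*
p4 O@[XOX/OXO/XOX] terminal -1; root [XO./..O/XOX] d12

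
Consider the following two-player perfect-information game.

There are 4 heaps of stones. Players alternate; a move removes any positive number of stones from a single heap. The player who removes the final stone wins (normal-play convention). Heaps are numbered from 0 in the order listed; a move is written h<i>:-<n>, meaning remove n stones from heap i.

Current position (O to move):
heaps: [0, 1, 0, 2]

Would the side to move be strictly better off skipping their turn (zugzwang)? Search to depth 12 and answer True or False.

p1 O@[(0,1,0,2)]: h1:-1[(0,0,0,2)]-1 h3:-1[(0,1,0,1)]+1* h3:-2[(0,1,0,0)]-1
p2 X@[(0,1,0,1)]: h1:-1[(0,0,0,1)]-1* h3:-1[(0,1,0,0)]-1
p3 O@[(0,0,0,1)]: h3:-1[(0,0,0,0)]+1*
p4 X@[(0,0,0,0)] terminal -1; root [(0,1,0,2)] d12
if O skipped the turn, X would face:
~ p1 X@[(0,1,0,2)]: h1:-1[(0,0,0,2)]-1 h3:-1[(0,1,0,1)]+1* h3:-2[(0,1,0,0)]-1
~ p2 O@[(0,1,0,1)]: h1:-1[(0,0,0,1)]-1* h3:-1[(0,1,0,0)]-1
~ p3 X@[(0,0,0,1)]: h3:-1[(0,0,0,0)]+1*
~ p4 O@[(0,0,0,0)] terminal -1; root [(0,1,0,2)] d12
compare (O): move=+1 vs pass=-1

zugzwang((0,1,0,2), O) = False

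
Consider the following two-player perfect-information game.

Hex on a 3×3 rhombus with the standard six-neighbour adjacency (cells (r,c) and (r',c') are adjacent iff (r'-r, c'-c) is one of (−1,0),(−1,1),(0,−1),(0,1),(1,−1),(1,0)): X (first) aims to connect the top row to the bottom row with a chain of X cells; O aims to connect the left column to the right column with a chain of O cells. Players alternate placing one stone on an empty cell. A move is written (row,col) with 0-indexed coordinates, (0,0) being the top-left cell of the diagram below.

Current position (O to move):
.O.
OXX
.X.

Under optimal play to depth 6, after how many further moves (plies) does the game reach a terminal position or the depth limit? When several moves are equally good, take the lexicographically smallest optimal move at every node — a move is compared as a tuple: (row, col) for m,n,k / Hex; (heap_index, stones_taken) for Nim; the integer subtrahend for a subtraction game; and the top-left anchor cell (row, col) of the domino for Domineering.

PV length from [.O./OXX/.X.]: 1 ply

[.O./OXX/.X.] O move#1: (0,0):-1/OO./OXX/.X., (0,2):+1/.OO/OXX/.X.*, (2,0):-1/.O./OXX/OX., (2,2):-1/.O./OXX/.XO
[.OO/OXX/.X.] end (terminal -1, X#2); searched .O./OXX/.X. to 6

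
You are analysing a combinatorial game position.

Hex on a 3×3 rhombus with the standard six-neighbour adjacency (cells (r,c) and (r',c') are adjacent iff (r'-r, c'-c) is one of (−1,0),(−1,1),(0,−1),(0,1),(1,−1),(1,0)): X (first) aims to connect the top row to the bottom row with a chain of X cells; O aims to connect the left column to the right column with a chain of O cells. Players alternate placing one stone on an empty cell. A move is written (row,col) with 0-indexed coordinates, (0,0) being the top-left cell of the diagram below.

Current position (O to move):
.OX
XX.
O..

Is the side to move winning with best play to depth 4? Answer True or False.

ply 1, O at .OX/XX./O.. | (0,0)=-1→OOX/XX./O..; (1,2)=-1→.OX/XXO/O..; (2,1)=+1→.OX/XX./OO.*; (2,2)=-1→.OX/XX./O.O
ply 2, X at .OX/XX./OO. | (0,0)=-1→XOX/XX./OO.*; (1,2)=-1→.OX/XXX/OO.; (2,2)=-1→.OX/XX./OOX
ply 3, O at XOX/XX./OO. | (1,2)=+1→XOX/XXO/OO.*; (2,2)=+1→XOX/XX./OOO
ply 4: XOX/XXO/OO. is terminal -1 (X); from .OX/XX./O.. depth 4

O winning at [.OX/XX./O..]: True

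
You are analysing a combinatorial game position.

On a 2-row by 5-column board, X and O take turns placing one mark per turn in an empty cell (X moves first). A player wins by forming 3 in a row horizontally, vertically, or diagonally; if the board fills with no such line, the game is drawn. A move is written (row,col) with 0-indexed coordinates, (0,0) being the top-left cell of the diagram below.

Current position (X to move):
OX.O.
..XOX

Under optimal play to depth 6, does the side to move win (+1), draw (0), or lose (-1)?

value(OX.O./..XOX, X) = 0

p1 X@[OX.O./..XOX]: (0,2)[OXXO./..XOX]+0* (0,4)[OX.OX/..XOX]+0 (1,0)[OX.O./X.XOX]+0 (1,1)[OX.O./.XXOX]+0
p2 O@[OXXO./..XOX]: (0,4)[OXXOO/..XOX]+0* (1,0)[OXXO./O.XOX]+0 (1,1)[OXXO./.OXOX]+0
p3 X@[OXXOO/..XOX]: (1,0)[OXXOO/X.XOX]+0* (1,1)[OXXOO/.XXOX]+0
p4 O@[OXXOO/X.XOX]: (1,1)[OXXOO/XOXOX]+0*
p5 X@[OXXOO/XOXOX] terminal +0; root [OX.O./..XOX] d6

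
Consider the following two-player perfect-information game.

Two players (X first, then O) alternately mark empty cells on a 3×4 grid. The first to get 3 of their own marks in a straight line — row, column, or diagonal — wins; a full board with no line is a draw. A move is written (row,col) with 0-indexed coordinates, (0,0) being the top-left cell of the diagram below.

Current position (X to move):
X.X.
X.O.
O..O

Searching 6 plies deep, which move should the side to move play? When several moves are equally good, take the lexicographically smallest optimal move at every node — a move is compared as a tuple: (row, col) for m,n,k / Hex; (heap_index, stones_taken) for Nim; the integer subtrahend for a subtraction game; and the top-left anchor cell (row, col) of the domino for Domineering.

X's best at [X.X./X.O./O..O]: (0,1)

ply 1, X at X.X./X.O./O..O | (0,1)=+1→XXX./X.O./O..O*; (0,3)=-1→X.XX/X.O./O..O; (1,1)=-1→X.X./XXO./O..O; (1,3)=-1→X.X./X.OX/O..O; (2,1)=-1→X.X./X.O./OX.O; (2,2)=-1→X.X./X.O./O.XO
ply 2: XXX./X.O./O..O is terminal -1 (O); from X.X./X.O./O..O depth 6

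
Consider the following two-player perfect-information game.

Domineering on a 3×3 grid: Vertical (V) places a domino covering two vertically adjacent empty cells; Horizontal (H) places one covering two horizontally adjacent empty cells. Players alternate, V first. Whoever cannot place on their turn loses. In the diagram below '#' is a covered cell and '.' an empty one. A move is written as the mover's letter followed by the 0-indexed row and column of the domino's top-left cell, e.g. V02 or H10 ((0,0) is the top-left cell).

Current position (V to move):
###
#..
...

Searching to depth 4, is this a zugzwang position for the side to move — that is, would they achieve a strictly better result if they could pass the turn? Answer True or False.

zugzwang(###/#../..., V) = False

ply 1, V at ###/#../... | V11=+1→###/##./.#.*; V12=-1→###/#.#/..#
ply 2: ###/##./.#. is terminal -1 (H); from ###/#../... depth 4
if V skipped the turn, H would face:
~ ply 1, H at ###/#../... | H11=+1→###/###/...*; H20=-1→###/#../##.; H21=+1→###/#../.##
~ ply 2: ###/###/... is terminal -1 (V); from ###/#../... depth 4
compare (V): move=+1 vs pass=-1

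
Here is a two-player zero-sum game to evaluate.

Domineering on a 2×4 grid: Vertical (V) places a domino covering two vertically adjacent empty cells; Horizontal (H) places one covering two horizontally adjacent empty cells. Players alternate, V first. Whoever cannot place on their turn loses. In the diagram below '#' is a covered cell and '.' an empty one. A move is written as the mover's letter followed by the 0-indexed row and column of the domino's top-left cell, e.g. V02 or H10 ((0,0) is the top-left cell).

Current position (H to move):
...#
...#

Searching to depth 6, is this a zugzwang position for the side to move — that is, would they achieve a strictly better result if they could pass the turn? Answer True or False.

zugzwang(...#/...#, H) = False

[...#/...#] H move#1: H00:+1/##.#/...#*, H01:+1/.###/...#, H10:+1/...#/##.#, H11:+1/...#/.###
[##.#/...#] V move#2: V02:-1/####/..##*
[####/..##] H move#3: H10:+1/####/####*
[####/####] end (terminal -1, V#4); searched ...#/...# to 6
pass branch (V moves first from the same position):
  | [...#/...#] V move#1: V00:-1/#..#/#..#, V01:+1/.#.#/.#.#*, V02:-1/..##/..##
  | [.#.#/.#.#] end (terminal -1, H#2); searched ...#/...# to 6
H moving scores +1; H passing scores -1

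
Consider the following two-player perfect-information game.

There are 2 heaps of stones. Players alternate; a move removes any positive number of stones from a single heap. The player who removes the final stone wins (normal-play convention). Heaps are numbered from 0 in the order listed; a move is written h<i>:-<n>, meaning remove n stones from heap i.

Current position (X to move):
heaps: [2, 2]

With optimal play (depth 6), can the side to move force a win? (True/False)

p1 X@[(2,2)]: h0:-1[(1,2)]-1* h0:-2[(0,2)]-1 h1:-1[(2,1)]-1 h1:-2[(2,0)]-1
p2 O@[(1,2)]: h0:-1[(0,2)]-1 h1:-1[(1,1)]+1* h1:-2[(1,0)]-1
p3 X@[(1,1)]: h0:-1[(0,1)]-1* h1:-1[(1,0)]-1
p4 O@[(0,1)]: h1:-1[(0,0)]+1*
p5 X@[(0,0)] terminal -1; root [(2,2)] d6

X winning at [(2,2)]: False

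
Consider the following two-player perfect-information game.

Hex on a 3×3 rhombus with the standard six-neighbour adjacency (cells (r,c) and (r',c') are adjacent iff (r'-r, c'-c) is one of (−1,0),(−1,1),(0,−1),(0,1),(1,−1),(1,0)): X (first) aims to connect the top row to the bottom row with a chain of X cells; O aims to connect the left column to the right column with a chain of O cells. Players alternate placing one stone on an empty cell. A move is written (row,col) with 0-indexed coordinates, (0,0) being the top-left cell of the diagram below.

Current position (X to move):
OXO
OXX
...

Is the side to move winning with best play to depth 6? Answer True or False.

X winning at [OXO/OXX/...]: True

ply 1, X at OXO/OXX/... | (2,0)=+1→OXO/OXX/X..*; (2,1)=+1→OXO/OXX/.X.; (2,2)=+1→OXO/OXX/..X
ply 2: OXO/OXX/X.. is terminal -1 (O); from OXO/OXX/... depth 6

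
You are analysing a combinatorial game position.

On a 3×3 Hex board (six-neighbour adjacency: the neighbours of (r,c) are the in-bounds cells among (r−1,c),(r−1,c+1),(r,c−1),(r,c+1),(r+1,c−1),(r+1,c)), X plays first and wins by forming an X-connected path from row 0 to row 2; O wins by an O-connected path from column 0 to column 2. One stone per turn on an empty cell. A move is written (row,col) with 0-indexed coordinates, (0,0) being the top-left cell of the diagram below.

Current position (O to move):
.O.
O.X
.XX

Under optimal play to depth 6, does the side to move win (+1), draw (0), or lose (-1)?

value(.O./O.X/.XX, O) = +1

[.O./O.X/.XX] O move#1: (0,0):-1/OO./O.X/.XX, (0,2):+1/.OO/O.X/.XX*, (1,1):-1/.O./OOX/.XX, (2,0):-1/.O./O.X/OXX
[.OO/O.X/.XX] end (terminal -1, X#2); searched .O./O.X/.XX to 6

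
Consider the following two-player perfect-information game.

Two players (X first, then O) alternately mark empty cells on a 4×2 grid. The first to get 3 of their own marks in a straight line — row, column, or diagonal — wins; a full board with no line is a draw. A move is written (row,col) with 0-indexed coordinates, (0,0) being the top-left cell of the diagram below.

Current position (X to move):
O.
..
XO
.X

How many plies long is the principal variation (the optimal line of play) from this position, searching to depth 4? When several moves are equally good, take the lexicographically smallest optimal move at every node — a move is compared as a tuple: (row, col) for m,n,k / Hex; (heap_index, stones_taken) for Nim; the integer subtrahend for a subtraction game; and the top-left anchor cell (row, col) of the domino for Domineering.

PV length from [O./../XO/.X]: 4 plies

p1 X@[O./../XO/.X]: (0,1)[OX/../XO/.X]+0* (1,0)[O./X./XO/.X]+0 (1,1)[O./.X/XO/.X]+0 (3,0)[O./../XO/XX]+0
p2 O@[OX/../XO/.X]: (1,0)[OX/O./XO/.X]+0* (1,1)[OX/.O/XO/.X]+0 (3,0)[OX/../XO/OX]+0
p3 X@[OX/O./XO/.X]: (1,1)[OX/OX/XO/.X]+0* (3,0)[OX/O./XO/XX]+0
p4 O@[OX/OX/XO/.X]: (3,0)[OX/OX/XO/OX]+0*
p5 X@[OX/OX/XO/OX] terminal +0; root [O./../XO/.X] d4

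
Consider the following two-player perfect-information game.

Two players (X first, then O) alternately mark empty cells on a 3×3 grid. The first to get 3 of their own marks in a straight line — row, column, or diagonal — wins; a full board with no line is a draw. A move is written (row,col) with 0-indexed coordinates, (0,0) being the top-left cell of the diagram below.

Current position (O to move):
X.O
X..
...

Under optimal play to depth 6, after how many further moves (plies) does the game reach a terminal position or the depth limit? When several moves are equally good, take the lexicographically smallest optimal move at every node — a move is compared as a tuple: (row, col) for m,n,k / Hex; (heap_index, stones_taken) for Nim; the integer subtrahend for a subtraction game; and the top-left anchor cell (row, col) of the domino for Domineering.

PV length from [X.O/X../...]: 4 plies

ply 1, O at X.O/X../... | (0,1)=-1→XOO/X../...*; (1,1)=-1→X.O/XO./...; (1,2)=-1→X.O/X.O/...; (2,0)=-1→X.O/X../O..; (2,1)=-1→X.O/X../.O.; (2,2)=-1→X.O/X../..O
ply 2, X at XOO/X../... | (1,1)=+1→XOO/XX./...*; (1,2)=+1→XOO/X.X/...; (2,0)=+1→XOO/X../X..; (2,1)=+1→XOO/X../.X.; (2,2)=+1→XOO/X../..X
ply 3, O at XOO/XX./... | (1,2)=-1→XOO/XXO/...*; (2,0)=-1→XOO/XX./O..; (2,1)=-1→XOO/XX./.O.; (2,2)=-1→XOO/XX./..O
ply 4, X at XOO/XXO/... | (2,0)=+1→XOO/XXO/X..*; (2,1)=-1→XOO/XXO/.X.; (2,2)=+1→XOO/XXO/..X
ply 5: XOO/XXO/X.. is terminal -1 (O); from X.O/X../... depth 6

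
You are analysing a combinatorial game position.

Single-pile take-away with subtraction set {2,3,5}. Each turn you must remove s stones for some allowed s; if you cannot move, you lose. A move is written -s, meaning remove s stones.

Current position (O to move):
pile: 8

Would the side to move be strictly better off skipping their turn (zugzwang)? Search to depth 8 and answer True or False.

zugzwang(8, O) = True

[8] O move#1: -2:-1/6*, -3:-1/5, -5:-1/3
[6] X move#2: -2:-1/4, -3:-1/3, -5:+1/1*
[1] end (terminal -1, O#3); searched 8 to 8
pass branch (X moves first from the same position):
  | [8] X move#1: -2:-1/6*, -3:-1/5, -5:-1/3
  | [6] O move#2: -2:-1/4, -3:-1/3, -5:+1/1*
  | [1] end (terminal -1, X#3); searched 8 to 8
O moving scores -1; O passing scores +1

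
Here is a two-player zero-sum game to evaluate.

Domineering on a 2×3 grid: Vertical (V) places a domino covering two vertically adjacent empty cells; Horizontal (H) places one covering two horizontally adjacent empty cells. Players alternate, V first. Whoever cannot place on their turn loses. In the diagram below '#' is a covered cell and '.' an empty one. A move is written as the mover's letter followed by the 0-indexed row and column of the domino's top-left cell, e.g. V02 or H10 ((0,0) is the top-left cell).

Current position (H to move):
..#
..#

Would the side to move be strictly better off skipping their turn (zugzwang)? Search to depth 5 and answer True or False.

zugzwang(..#/..#, H) = False

ply 1, H at ..#/..# | H00=+1→###/..#*; H10=+1→..#/###
ply 2: ###/..# is terminal -1 (V); from ..#/..# depth 5
if H skipped the turn, V would face:
~ ply 1, V at ..#/..# | V00=+1→#.#/#.#*; V01=+1→.##/.##
~ ply 2: #.#/#.# is terminal -1 (H); from ..#/..# depth 5
compare (H): move=+1 vs pass=-1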